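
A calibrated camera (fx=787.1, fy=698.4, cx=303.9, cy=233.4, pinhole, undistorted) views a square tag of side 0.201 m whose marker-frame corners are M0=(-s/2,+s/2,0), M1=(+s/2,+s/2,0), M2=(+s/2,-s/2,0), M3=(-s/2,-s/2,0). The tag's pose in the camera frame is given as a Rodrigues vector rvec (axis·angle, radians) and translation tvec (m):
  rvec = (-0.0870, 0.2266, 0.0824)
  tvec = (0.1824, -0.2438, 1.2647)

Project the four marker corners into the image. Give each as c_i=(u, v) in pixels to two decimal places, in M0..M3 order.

Intrinsics K: fx=787.1, fy=698.4, cx=303.9, cy=233.4
Marker side s = 0.201 m; corners in marker frame (Z=0):
  M0 = (-0.1005, +0.1005, 0)
  M1 = (+0.1005, +0.1005, 0)
  M2 = (+0.1005, -0.1005, 0)
  M3 = (-0.1005, -0.1005, 0)
rvec = (-0.0870, 0.2266, 0.0824), |rvec| = θ = 0.25633 rad = 14.687°
Rodrigues: sinθ=0.25353, 1−cosθ=0.03267; R = I + sinθ·[k]× + (1−cosθ)·[k]×²:
    [+0.97109 -0.09130 +0.22056]
    [+0.07170 +0.99286 +0.09534]
    [-0.22769 -0.07677 +0.97070]
t = (0.1824, -0.2438, 1.2647) m
M0: Pc = R·M0+t = (+0.07563, -0.15122, +1.27987); u = 787.1·(+0.07563)/1.27987 + 303.9 = 350.4110, v = 698.4·(-0.15122)/1.27987 + 233.4 = 150.8804
M1: Pc = R·M1+t = (+0.27082, -0.13681, +1.23410); u = 787.1·(+0.27082)/1.23410 + 303.9 = 476.6258, v = 698.4·(-0.13681)/1.23410 + 233.4 = 155.9757
M2: Pc = R·M2+t = (+0.28917, -0.33638, +1.24953); u = 787.1·(+0.28917)/1.24953 + 303.9 = 486.0531, v = 698.4·(-0.33638)/1.24953 + 233.4 = 45.3891
M3: Pc = R·M3+t = (+0.09398, -0.35079, +1.29530); u = 787.1·(+0.09398)/1.29530 + 303.9 = 361.0087, v = 698.4·(-0.35079)/1.29530 + 233.4 = 44.2618

c0=(350.41, 150.88) c1=(476.63, 155.98) c2=(486.05, 45.39) c3=(361.01, 44.26)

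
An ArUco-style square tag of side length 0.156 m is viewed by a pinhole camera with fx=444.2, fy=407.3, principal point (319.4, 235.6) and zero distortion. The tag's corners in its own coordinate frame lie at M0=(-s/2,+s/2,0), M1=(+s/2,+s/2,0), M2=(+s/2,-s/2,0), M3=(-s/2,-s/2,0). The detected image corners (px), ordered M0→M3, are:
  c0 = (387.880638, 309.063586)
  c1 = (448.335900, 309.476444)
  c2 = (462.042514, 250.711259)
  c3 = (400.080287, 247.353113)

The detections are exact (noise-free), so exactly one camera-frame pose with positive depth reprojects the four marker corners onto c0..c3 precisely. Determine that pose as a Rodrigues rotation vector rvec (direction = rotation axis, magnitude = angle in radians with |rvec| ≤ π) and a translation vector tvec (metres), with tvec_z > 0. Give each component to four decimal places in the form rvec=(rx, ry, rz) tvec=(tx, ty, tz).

rvec=(0.2427, -0.3007, 0.1004) tvec=(0.2369, 0.1077, 0.9945)

Intrinsics K: fx=444.2, fy=407.3, cx=319.4, cy=235.6
Marker side s = 0.156 m; corners in marker frame (Z=0):
  M0 = (-0.0780, +0.0780, 0)
  M1 = (+0.0780, +0.0780, 0)
  M2 = (+0.0780, -0.0780, 0)
  M3 = (-0.0780, -0.0780, 0)
Detected image corners:
  c0 = (387.880638, 309.063586) px
  c1 = (448.335900, 309.476444) px
  c2 = (462.042514, 250.711259) px
  c3 = (400.080287, 247.353113) px
Planar DLT: solve 8×8 A·h = b for H (H[2,2]=1):
  H  [+522.39611 +11.39559 +425.20390]
  H  [+97.46991 +448.07393 +279.69676]
  H  [+0.30646 +0.22267 +1.00000]
B = K⁻¹H; ‖b₁‖=1.005531, ‖b₂‖=1.005531; λ = 2/(‖b₁‖+‖b₂‖) = 0.994499, sign → tz>0 ⇒ λ=+0.994499
r₁ = λ·B[:,0] = (+0.95043,+0.06170,+0.30477); r₂ = λ·B[:,1] = (-0.13372,+0.96596,+0.22145)
r₃ = r₁×r₂ = (-0.28073,-0.25122,+0.92632); SVD([r₁ r₂ r₃]) → R = UVᵀ:
  R  [+0.95043 -0.13372 -0.28073]
  R  [+0.06170 +0.96596 -0.25122]
  R  [+0.30477 +0.22145 +0.92632]
t = (+0.23688, +0.10767, +0.99450) m
tr R = 2.842710; θ = arccos((tr R − 1)/2) = 0.399244 rad = 22.875°
axis k = ((R−Rᵀ)₃₂, (R−Rᵀ)₁₃, (R−Rᵀ)₂₁) / (2 sinθ) = (+0.607983, -0.753110, +0.251359)
rvec = θ·k = (+0.242734, -0.300675, +0.100354)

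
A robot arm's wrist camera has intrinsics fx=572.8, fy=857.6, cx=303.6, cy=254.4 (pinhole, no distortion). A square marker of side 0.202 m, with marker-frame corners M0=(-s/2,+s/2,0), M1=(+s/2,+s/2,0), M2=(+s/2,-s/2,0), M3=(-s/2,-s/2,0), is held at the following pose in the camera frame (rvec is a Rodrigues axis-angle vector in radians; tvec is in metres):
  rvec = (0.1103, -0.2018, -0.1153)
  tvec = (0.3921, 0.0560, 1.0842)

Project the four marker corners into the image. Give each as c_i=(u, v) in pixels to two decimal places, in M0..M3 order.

Intrinsics K: fx=572.8, fy=857.6, cx=303.6, cy=254.4
Marker side s = 0.202 m; corners in marker frame (Z=0):
  M0 = (-0.1010, +0.1010, 0)
  M1 = (+0.1010, +0.1010, 0)
  M2 = (+0.1010, -0.1010, 0)
  M3 = (-0.1010, -0.1010, 0)
rvec = (0.1103, -0.2018, -0.1153), |rvec| = θ = 0.25726 rad = 14.740°
Rodrigues: sinθ=0.25443, 1−cosθ=0.03291; R = I + sinθ·[k]× + (1−cosθ)·[k]×²:
    [+0.97314 +0.10296 -0.20591]
    [-0.12510 +0.98734 -0.09752]
    [+0.19326 +0.12066 +0.97370]
t = (0.3921, 0.0560, 1.0842) m
M0: Pc = R·M0+t = (+0.30421, +0.16836, +1.07687); u = 572.8·(+0.30421)/1.07687 + 303.6 = 465.4145, v = 857.6·(+0.16836)/1.07687 + 254.4 = 388.4764
M1: Pc = R·M1+t = (+0.50079, +0.14309, +1.11591); u = 572.8·(+0.50079)/1.11591 + 303.6 = 560.6563, v = 857.6·(+0.14309)/1.11591 + 254.4 = 364.3652
M2: Pc = R·M2+t = (+0.47999, -0.05636, +1.09153); u = 572.8·(+0.47999)/1.09153 + 303.6 = 555.4816, v = 857.6·(-0.05636)/1.09153 + 254.4 = 210.1216
M3: Pc = R·M3+t = (+0.28341, -0.03109, +1.05249); u = 572.8·(+0.28341)/1.05249 + 303.6 = 457.8423, v = 857.6·(-0.03109)/1.05249 + 254.4 = 229.0702

c0=(465.41, 388.48) c1=(560.66, 364.37) c2=(555.48, 210.12) c3=(457.84, 229.07)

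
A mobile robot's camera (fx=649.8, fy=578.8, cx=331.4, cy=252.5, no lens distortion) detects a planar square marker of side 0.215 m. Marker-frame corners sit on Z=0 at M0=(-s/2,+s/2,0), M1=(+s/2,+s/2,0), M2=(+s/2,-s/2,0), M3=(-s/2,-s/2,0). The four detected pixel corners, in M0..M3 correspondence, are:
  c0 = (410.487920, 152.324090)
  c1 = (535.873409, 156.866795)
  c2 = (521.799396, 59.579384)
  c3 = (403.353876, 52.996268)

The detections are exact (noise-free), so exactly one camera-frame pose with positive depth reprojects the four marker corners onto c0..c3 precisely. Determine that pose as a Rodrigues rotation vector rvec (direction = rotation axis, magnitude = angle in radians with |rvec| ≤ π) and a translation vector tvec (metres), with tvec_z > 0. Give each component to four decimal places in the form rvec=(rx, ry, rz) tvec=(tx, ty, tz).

rvec=(-0.3100, -0.1263, -0.0012) tvec=(0.2337, -0.2842, 1.1079)

Intrinsics K: fx=649.8, fy=578.8, cx=331.4, cy=252.5
Marker side s = 0.215 m; corners in marker frame (Z=0):
  M0 = (-0.1075, +0.1075, 0)
  M1 = (+0.1075, +0.1075, 0)
  M2 = (+0.1075, -0.1075, 0)
  M3 = (-0.1075, -0.1075, 0)
Detected image corners:
  c0 = (410.487920, 152.324090) px
  c1 = (535.873409, 156.866795) px
  c2 = (521.799396, 59.579384) px
  c3 = (403.353876, 52.996268) px
Planar DLT: solve 8×8 A·h = b for H (H[2,2]=1):
  H  [+619.00792 -78.92301 +468.45658]
  H  [+37.83092 +428.24252 +104.02461]
  H  [+0.11207 -0.27451 +1.00000]
B = K⁻¹H; ‖b₁‖=0.902593, ‖b₂‖=0.902593; λ = 2/(‖b₁‖+‖b₂‖) = 1.107919, sign → tz>0 ⇒ λ=+1.107919
r₁ = λ·B[:,0] = (+0.99209,+0.01825,+0.12416); r₂ = λ·B[:,1] = (+0.02055,+0.95241,-0.30414)
r₃ = r₁×r₂ = (-0.12381,+0.30428,+0.94450); SVD([r₁ r₂ r₃]) → R = UVᵀ:
  R  [+0.99209 +0.02055 -0.12381]
  R  [+0.01825 +0.95241 +0.30428]
  R  [+0.12416 -0.30414 +0.94450]
t = (+0.23368, -0.28421, +1.10792) m
tr R = 2.889002; θ = arccos((tr R − 1)/2) = 0.334724 rad = 19.178°
axis k = ((R−Rᵀ)₃₂, (R−Rᵀ)₁₃, (R−Rᵀ)₂₁) / (2 sinθ) = (-0.926036, -0.377418, -0.003498)
rvec = θ·k = (-0.309967, -0.126331, -0.001171)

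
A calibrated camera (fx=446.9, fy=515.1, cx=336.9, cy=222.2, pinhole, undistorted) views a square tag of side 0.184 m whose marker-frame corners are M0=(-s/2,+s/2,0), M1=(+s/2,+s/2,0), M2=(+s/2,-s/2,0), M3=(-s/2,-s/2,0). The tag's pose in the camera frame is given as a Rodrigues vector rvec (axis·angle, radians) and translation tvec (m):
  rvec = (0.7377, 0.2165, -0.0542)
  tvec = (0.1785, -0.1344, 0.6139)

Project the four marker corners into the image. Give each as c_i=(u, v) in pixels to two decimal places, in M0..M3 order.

c0=(401.36, 171.15) c1=(527.82, 171.97) c2=(552.11, 29.06) c3=(397.12, 37.91)

Intrinsics K: fx=446.9, fy=515.1, cx=336.9, cy=222.2
Marker side s = 0.184 m; corners in marker frame (Z=0):
  M0 = (-0.0920, +0.0920, 0)
  M1 = (+0.0920, +0.0920, 0)
  M2 = (+0.0920, -0.0920, 0)
  M3 = (-0.0920, -0.0920, 0)
rvec = (0.7377, 0.2165, -0.0542), |rvec| = θ = 0.77072 rad = 44.159°
Rodrigues: sinθ=0.69665, 1−cosθ=0.28259; R = I + sinθ·[k]× + (1−cosθ)·[k]×²:
    [+0.97630 +0.12497 +0.17667]
    [+0.02699 +0.73971 -0.67239]
    [-0.21472 +0.66122 +0.71881]
t = (0.1785, -0.1344, 0.6139) m
M0: Pc = R·M0+t = (+0.10018, -0.06883, +0.69449); u = 446.9·(+0.10018)/0.69449 + 336.9 = 401.3639, v = 515.1·(-0.06883)/0.69449 + 222.2 = 171.1489
M1: Pc = R·M1+t = (+0.27982, -0.06386, +0.65498); u = 446.9·(+0.27982)/0.65498 + 336.9 = 527.8228, v = 515.1·(-0.06386)/0.65498 + 222.2 = 171.9750
M2: Pc = R·M2+t = (+0.25682, -0.19997, +0.53331); u = 446.9·(+0.25682)/0.53331 + 336.9 = 552.1092, v = 515.1·(-0.19997)/0.53331 + 222.2 = 29.0593
M3: Pc = R·M3+t = (+0.07718, -0.20494, +0.57282); u = 446.9·(+0.07718)/0.57282 + 336.9 = 397.1159, v = 515.1·(-0.20494)/0.57282 + 222.2 = 37.9147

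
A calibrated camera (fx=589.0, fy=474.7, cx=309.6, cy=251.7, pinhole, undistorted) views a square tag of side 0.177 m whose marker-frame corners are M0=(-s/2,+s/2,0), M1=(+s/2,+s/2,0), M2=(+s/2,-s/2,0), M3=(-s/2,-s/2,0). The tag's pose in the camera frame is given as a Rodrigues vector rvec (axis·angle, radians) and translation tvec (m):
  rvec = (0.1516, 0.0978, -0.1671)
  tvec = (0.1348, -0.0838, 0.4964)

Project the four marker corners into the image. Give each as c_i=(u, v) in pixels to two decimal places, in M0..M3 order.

c0=(381.42, 266.75) c1=(589.12, 240.74) c2=(565.94, 67.44) c3=(348.58, 101.58)

Intrinsics K: fx=589.0, fy=474.7, cx=309.6, cy=251.7
Marker side s = 0.177 m; corners in marker frame (Z=0):
  M0 = (-0.0885, +0.0885, 0)
  M1 = (+0.0885, +0.0885, 0)
  M2 = (+0.0885, -0.0885, 0)
  M3 = (-0.0885, -0.0885, 0)
rvec = (0.1516, 0.0978, -0.1671), |rvec| = θ = 0.24591 rad = 14.089°
Rodrigues: sinθ=0.24344, 1−cosθ=0.03008; R = I + sinθ·[k]× + (1−cosθ)·[k]×²:
    [+0.98135 +0.17280 +0.08421]
    [-0.15805 +0.97468 -0.15821]
    [-0.10942 +0.14195 +0.98381]
t = (0.1348, -0.0838, 0.4964) m
M0: Pc = R·M0+t = (+0.06324, +0.01645, +0.51865); u = 589.0·(+0.06324)/0.51865 + 309.6 = 381.4219, v = 474.7·(+0.01645)/0.51865 + 251.7 = 266.7523
M1: Pc = R·M1+t = (+0.23694, -0.01153, +0.49928); u = 589.0·(+0.23694)/0.49928 + 309.6 = 589.1210, v = 474.7·(-0.01153)/0.49928 + 251.7 = 240.7393
M2: Pc = R·M2+t = (+0.20636, -0.18405, +0.47415); u = 589.0·(+0.20636)/0.47415 + 309.6 = 565.9392, v = 474.7·(-0.18405)/0.47415 + 251.7 = 67.4423
M3: Pc = R·M3+t = (+0.03266, -0.15607, +0.49352); u = 589.0·(+0.03266)/0.49352 + 309.6 = 348.5761, v = 474.7·(-0.15607)/0.49352 + 251.7 = 101.5803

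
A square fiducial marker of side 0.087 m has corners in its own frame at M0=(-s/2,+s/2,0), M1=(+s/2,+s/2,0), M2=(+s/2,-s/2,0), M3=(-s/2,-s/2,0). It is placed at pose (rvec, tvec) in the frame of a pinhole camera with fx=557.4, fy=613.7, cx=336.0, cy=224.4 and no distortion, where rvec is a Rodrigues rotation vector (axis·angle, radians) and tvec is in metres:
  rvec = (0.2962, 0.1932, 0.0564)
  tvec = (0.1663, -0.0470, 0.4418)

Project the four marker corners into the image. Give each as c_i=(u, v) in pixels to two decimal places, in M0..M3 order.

c0=(483.63, 212.34) c1=(595.20, 221.90) c2=(614.11, 100.65) c3=(495.30, 94.90)

Intrinsics K: fx=557.4, fy=613.7, cx=336.0, cy=224.4
Marker side s = 0.087 m; corners in marker frame (Z=0):
  M0 = (-0.0435, +0.0435, 0)
  M1 = (+0.0435, +0.0435, 0)
  M2 = (+0.0435, -0.0435, 0)
  M3 = (-0.0435, -0.0435, 0)
rvec = (0.2962, 0.1932, 0.0564), |rvec| = θ = 0.35811 rad = 20.518°
Rodrigues: sinθ=0.35050, 1−cosθ=0.06344; R = I + sinθ·[k]× + (1−cosθ)·[k]×²:
    [+0.97996 -0.02689 +0.19736]
    [+0.08351 +0.95503 -0.28452]
    [-0.18083 +0.29530 +0.93814]
t = (0.1663, -0.0470, 0.4418) m
M0: Pc = R·M0+t = (+0.12250, -0.00909, +0.46251); u = 557.4·(+0.12250)/0.46251 + 336.0 = 483.6341, v = 613.7·(-0.00909)/0.46251 + 224.4 = 212.3398
M1: Pc = R·M1+t = (+0.20776, -0.00182, +0.44678); u = 557.4·(+0.20776)/0.44678 + 336.0 = 595.1986, v = 613.7·(-0.00182)/0.44678 + 224.4 = 221.8950
M2: Pc = R·M2+t = (+0.21010, -0.08491, +0.42109); u = 557.4·(+0.21010)/0.42109 + 336.0 = 614.1098, v = 613.7·(-0.08491)/0.42109 + 224.4 = 100.6496
M3: Pc = R·M3+t = (+0.12484, -0.09218, +0.43682); u = 557.4·(+0.12484)/0.43682 + 336.0 = 495.3026, v = 613.7·(-0.09218)/0.43682 + 224.4 = 94.8992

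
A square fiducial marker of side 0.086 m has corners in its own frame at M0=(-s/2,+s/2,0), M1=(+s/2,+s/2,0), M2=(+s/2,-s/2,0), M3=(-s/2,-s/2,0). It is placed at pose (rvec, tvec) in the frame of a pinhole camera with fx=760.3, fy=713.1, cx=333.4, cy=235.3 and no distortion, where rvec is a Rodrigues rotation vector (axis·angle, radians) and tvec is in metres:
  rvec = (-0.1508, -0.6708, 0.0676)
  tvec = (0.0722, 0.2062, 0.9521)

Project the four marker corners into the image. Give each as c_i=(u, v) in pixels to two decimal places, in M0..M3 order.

c0=(364.84, 424.57) c1=(415.74, 421.29) c2=(415.49, 357.26) c3=(365.34, 356.87)

Intrinsics K: fx=760.3, fy=713.1, cx=333.4, cy=235.3
Marker side s = 0.086 m; corners in marker frame (Z=0):
  M0 = (-0.0430, +0.0430, 0)
  M1 = (+0.0430, +0.0430, 0)
  M2 = (+0.0430, -0.0430, 0)
  M3 = (-0.0430, -0.0430, 0)
rvec = (-0.1508, -0.6708, 0.0676), |rvec| = θ = 0.69086 rad = 39.583°
Rodrigues: sinθ=0.63720, 1−cosθ=0.22930; R = I + sinθ·[k]× + (1−cosθ)·[k]×²:
    [+0.78163 -0.01375 -0.62360]
    [+0.11095 +0.98688 +0.11730]
    [+0.61380 -0.16087 +0.77290]
t = (0.0722, 0.2062, 0.9521) m
M0: Pc = R·M0+t = (+0.03800, +0.24387, +0.91879); u = 760.3·(+0.03800)/0.91879 + 333.4 = 364.8441, v = 713.1·(+0.24387)/0.91879 + 235.3 = 424.5711
M1: Pc = R·M1+t = (+0.10522, +0.25341, +0.97158); u = 760.3·(+0.10522)/0.97158 + 333.4 = 415.7381, v = 713.1·(+0.25341)/0.97158 + 235.3 = 421.2908
M2: Pc = R·M2+t = (+0.10640, +0.16853, +0.98541); u = 760.3·(+0.10640)/0.98541 + 333.4 = 415.4945, v = 713.1·(+0.16853)/0.98541 + 235.3 = 357.2616
M3: Pc = R·M3+t = (+0.03918, +0.15899, +0.93262); u = 760.3·(+0.03918)/0.93262 + 333.4 = 365.3417, v = 713.1·(+0.15899)/0.93262 + 235.3 = 356.8690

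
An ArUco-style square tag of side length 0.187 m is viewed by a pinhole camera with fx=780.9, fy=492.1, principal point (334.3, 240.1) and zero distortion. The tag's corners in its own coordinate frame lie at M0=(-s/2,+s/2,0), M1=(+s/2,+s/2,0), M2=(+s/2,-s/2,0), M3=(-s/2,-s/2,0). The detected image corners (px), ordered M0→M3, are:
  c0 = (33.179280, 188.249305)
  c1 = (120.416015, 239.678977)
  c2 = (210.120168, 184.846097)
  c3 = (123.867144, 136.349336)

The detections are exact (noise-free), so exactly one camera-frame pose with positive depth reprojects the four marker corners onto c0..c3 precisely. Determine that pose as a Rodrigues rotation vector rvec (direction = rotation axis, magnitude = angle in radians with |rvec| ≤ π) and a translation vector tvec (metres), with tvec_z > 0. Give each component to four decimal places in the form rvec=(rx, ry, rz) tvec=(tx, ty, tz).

Intrinsics K: fx=780.9, fy=492.1, cx=334.3, cy=240.1
Marker side s = 0.187 m; corners in marker frame (Z=0):
  M0 = (-0.0935, +0.0935, 0)
  M1 = (+0.0935, +0.0935, 0)
  M2 = (+0.0935, -0.0935, 0)
  M3 = (-0.0935, -0.0935, 0)
Detected image corners:
  c0 = (33.179280, 188.249305) px
  c1 = (120.416015, 239.678977) px
  c2 = (210.120168, 184.846097) px
  c3 = (123.867144, 136.349336) px
Planar DLT: solve 8×8 A·h = b for H (H[2,2]=1):
  H  [+449.18473 -504.98197 +122.19091]
  H  [+244.54475 +250.53913 +186.53729]
  H  [-0.12015 -0.18558 +1.00000]
B = K⁻¹H; ‖b₁‖=0.846037, ‖b₂‖=0.846037; λ = 2/(‖b₁‖+‖b₂‖) = 1.181981, sign → tz>0 ⇒ λ=+1.181981
r₁ = λ·B[:,0] = (+0.74069,+0.65667,-0.14202); r₂ = λ·B[:,1] = (-0.67045,+0.70879,-0.21935)
r₃ = r₁×r₂ = (-0.04338,+0.25768,+0.96526); SVD([r₁ r₂ r₃]) → R = UVᵀ:
  R  [+0.74069 -0.67045 -0.04338]
  R  [+0.65667 +0.70879 +0.25768]
  R  [-0.14202 -0.21935 +0.96526]
t = (-0.32105, -0.12865, +1.18198) m
tr R = 2.414739; θ = arccos((tr R − 1)/2) = 0.785027 rad = 44.979°
axis k = ((R−Rᵀ)₃₂, (R−Rᵀ)₁₃, (R−Rᵀ)₂₁) / (2 sinθ) = (-0.337436, +0.069775, +0.938759)
rvec = θ·k = (-0.264896, +0.054776, +0.736951)

rvec=(-0.2649, 0.0548, 0.7370) tvec=(-0.3211, -0.1287, 1.1820)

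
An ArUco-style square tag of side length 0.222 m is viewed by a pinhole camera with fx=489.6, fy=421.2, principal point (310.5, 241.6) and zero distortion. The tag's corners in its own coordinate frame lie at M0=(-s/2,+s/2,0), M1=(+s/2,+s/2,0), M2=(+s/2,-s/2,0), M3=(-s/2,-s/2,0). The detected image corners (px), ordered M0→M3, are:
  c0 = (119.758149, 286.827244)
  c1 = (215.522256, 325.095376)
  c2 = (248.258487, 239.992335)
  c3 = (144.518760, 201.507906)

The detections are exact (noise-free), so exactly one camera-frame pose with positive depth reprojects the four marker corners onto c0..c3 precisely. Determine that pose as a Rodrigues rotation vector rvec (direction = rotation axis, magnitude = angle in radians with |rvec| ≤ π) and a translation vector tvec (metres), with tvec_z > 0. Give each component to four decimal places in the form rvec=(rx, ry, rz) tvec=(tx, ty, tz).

Intrinsics K: fx=489.6, fy=421.2, cx=310.5, cy=241.6
Marker side s = 0.222 m; corners in marker frame (Z=0):
  M0 = (-0.1110, +0.1110, 0)
  M1 = (+0.1110, +0.1110, 0)
  M2 = (+0.1110, -0.1110, 0)
  M3 = (-0.1110, -0.1110, 0)
Detected image corners:
  c0 = (119.758149, 286.827244) px
  c1 = (215.522256, 325.095376) px
  c2 = (248.258487, 239.992335) px
  c3 = (144.518760, 201.507906) px
Planar DLT: solve 8×8 A·h = b for H (H[2,2]=1):
  H  [+424.40221 -70.67795 +180.76234]
  H  [+137.70465 +468.56195 +264.59286]
  H  [-0.13345 +0.32170 +1.00000]
B = K⁻¹H; ‖b₁‖=1.042061, ‖b₂‖=1.042061; λ = 2/(‖b₁‖+‖b₂‖) = 0.959637, sign → tz>0 ⇒ λ=+0.959637
r₁ = λ·B[:,0] = (+0.91306,+0.38719,-0.12806); r₂ = λ·B[:,1] = (-0.33431,+0.89047,+0.30871)
r₃ = r₁×r₂ = (+0.23357,-0.23906,+0.94250); SVD([r₁ r₂ r₃]) → R = UVᵀ:
  R  [+0.91306 -0.33431 +0.23357]
  R  [+0.38719 +0.89047 -0.23906]
  R  [-0.12806 +0.30871 +0.94250]
t = (-0.25429, +0.05239, +0.95964) m
tr R = 2.746024; θ = arccos((tr R − 1)/2) = 0.509452 rad = 29.189°
axis k = ((R−Rᵀ)₃₂, (R−Rᵀ)₁₃, (R−Rᵀ)₂₁) / (2 sinθ) = (+0.561588, +0.370747, +0.739706)
rvec = θ·k = (+0.286102, +0.188878, +0.376845)

rvec=(0.2861, 0.1889, 0.3768) tvec=(-0.2543, 0.0524, 0.9596)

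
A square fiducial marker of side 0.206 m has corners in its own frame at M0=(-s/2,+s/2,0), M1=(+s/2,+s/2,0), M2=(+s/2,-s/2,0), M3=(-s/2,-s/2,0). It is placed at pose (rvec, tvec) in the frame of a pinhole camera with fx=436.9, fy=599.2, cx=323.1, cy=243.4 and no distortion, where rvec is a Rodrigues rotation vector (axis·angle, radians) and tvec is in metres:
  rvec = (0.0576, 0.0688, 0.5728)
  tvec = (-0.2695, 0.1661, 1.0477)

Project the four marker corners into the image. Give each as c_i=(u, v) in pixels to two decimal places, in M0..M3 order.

c0=(153.59, 354.48) c1=(223.79, 419.38) c2=(269.23, 321.92) c3=(197.58, 257.02)

Intrinsics K: fx=436.9, fy=599.2, cx=323.1, cy=243.4
Marker side s = 0.206 m; corners in marker frame (Z=0):
  M0 = (-0.1030, +0.1030, 0)
  M1 = (+0.1030, +0.1030, 0)
  M2 = (+0.1030, -0.1030, 0)
  M3 = (-0.1030, -0.1030, 0)
rvec = (0.0576, 0.0688, 0.5728), |rvec| = θ = 0.57979 rad = 33.219°
Rodrigues: sinθ=0.54784, 1−cosθ=0.16342; R = I + sinθ·[k]× + (1−cosθ)·[k]×²:
    [+0.83819 -0.53932 +0.08105]
    [+0.54317 +0.83888 -0.03527]
    [-0.04897 +0.07359 +0.99609]
t = (-0.2695, 0.1661, 1.0477) m
M0: Pc = R·M0+t = (-0.41138, +0.19656, +1.06032); u = 436.9·(-0.41138)/1.06032 + 323.1 = 153.5918, v = 599.2·(+0.19656)/1.06032 + 243.4 = 354.4772
M1: Pc = R·M1+t = (-0.23872, +0.30845, +1.05024); u = 436.9·(-0.23872)/1.05024 + 323.1 = 223.7938, v = 599.2·(+0.30845)/1.05024 + 243.4 = 419.3834
M2: Pc = R·M2+t = (-0.12762, +0.13564, +1.03508); u = 436.9·(-0.12762)/1.03508 + 323.1 = 269.2338, v = 599.2·(+0.13564)/1.03508 + 243.4 = 321.9222
M3: Pc = R·M3+t = (-0.30028, +0.02375, +1.04516); u = 436.9·(-0.30028)/1.04516 + 323.1 = 197.5751, v = 599.2·(+0.02375)/1.04516 + 243.4 = 257.0153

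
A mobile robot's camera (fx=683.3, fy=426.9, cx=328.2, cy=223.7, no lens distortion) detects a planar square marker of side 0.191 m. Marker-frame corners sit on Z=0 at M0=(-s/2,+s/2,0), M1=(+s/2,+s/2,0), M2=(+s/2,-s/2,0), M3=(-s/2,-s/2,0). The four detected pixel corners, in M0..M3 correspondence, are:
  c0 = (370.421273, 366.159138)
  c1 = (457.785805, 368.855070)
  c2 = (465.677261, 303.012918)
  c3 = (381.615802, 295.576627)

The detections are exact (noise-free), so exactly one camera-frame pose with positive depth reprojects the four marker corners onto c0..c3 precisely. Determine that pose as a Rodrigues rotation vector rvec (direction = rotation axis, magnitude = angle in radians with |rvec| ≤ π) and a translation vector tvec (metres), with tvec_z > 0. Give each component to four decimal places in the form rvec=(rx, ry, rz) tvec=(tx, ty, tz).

Intrinsics K: fx=683.3, fy=426.9, cx=328.2, cy=223.7
Marker side s = 0.191 m; corners in marker frame (Z=0):
  M0 = (-0.0955, +0.0955, 0)
  M1 = (+0.0955, +0.0955, 0)
  M2 = (+0.0955, -0.0955, 0)
  M3 = (-0.0955, -0.0955, 0)
Detected image corners:
  c0 = (370.421273, 366.159138) px
  c1 = (457.785805, 368.855070) px
  c2 = (465.677261, 303.012918) px
  c3 = (381.615802, 295.576627) px
Planar DLT: solve 8×8 A·h = b for H (H[2,2]=1):
  H  [+606.00753 -116.64367 +420.48566]
  H  [+151.97966 +303.36660 +332.97091]
  H  [+0.37572 -0.15993 +1.00000]
B = K⁻¹H; ‖b₁‖=0.815791, ‖b₂‖=0.815791; λ = 2/(‖b₁‖+‖b₂‖) = 1.225804, sign → tz>0 ⇒ λ=+1.225804
r₁ = λ·B[:,0] = (+0.86593,+0.19506,+0.46056); r₂ = λ·B[:,1] = (-0.11509,+0.97382,-0.19604)
r₃ = r₁×r₂ = (-0.48674,+0.11675,+0.86571); SVD([r₁ r₂ r₃]) → R = UVᵀ:
  R  [+0.86593 -0.11509 -0.48674]
  R  [+0.19506 +0.97382 +0.11675]
  R  [+0.46056 -0.19604 +0.86571]
t = (+0.16556, +0.31376, +1.22580) m
tr R = 2.705457; θ = arccos((tr R − 1)/2) = 0.549610 rad = 31.490°
axis k = ((R−Rᵀ)₃₂, (R−Rᵀ)₁₃, (R−Rᵀ)₂₁) / (2 sinθ) = (-0.299410, -0.906763, +0.296874)
rvec = θ·k = (-0.164559, -0.498366, +0.163165)

rvec=(-0.1646, -0.4984, 0.1632) tvec=(0.1656, 0.3138, 1.2258)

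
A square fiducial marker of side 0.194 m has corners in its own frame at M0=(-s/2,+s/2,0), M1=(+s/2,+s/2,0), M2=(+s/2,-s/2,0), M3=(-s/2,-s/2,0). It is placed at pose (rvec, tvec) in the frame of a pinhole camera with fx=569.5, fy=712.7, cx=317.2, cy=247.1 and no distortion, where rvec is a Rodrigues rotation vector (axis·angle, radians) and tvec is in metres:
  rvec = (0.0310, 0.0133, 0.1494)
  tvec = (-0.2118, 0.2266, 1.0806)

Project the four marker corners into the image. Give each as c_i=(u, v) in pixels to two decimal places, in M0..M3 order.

Intrinsics K: fx=569.5, fy=712.7, cx=317.2, cy=247.1
Marker side s = 0.194 m; corners in marker frame (Z=0):
  M0 = (-0.0970, +0.0970, 0)
  M1 = (+0.0970, +0.0970, 0)
  M2 = (+0.0970, -0.0970, 0)
  M3 = (-0.0970, -0.0970, 0)
rvec = (0.0310, 0.0133, 0.1494), |rvec| = θ = 0.15316 rad = 8.775°
Rodrigues: sinθ=0.15256, 1−cosθ=0.01171; R = I + sinθ·[k]× + (1−cosθ)·[k]×²:
    [+0.98877 -0.14861 +0.01556]
    [+0.14902 +0.98838 -0.02989]
    [-0.01094 +0.03187 +0.99943]
t = (-0.2118, 0.2266, 1.0806) m
M0: Pc = R·M0+t = (-0.32213, +0.30802, +1.08475); u = 569.5·(-0.32213)/1.08475 + 317.2 = 148.0822, v = 712.7·(+0.30802)/1.08475 + 247.1 = 449.4728
M1: Pc = R·M1+t = (-0.13030, +0.33693, +1.08263); u = 569.5·(-0.13030)/1.08263 + 317.2 = 248.6556, v = 712.7·(+0.33693)/1.08263 + 247.1 = 468.9012
M2: Pc = R·M2+t = (-0.10147, +0.14518, +1.07645); u = 569.5·(-0.10147)/1.07645 + 317.2 = 263.5148, v = 712.7·(+0.14518)/1.07645 + 247.1 = 343.2229
M3: Pc = R·M3+t = (-0.29330, +0.11627, +1.07857); u = 569.5·(-0.29330)/1.07857 + 317.2 = 162.3357, v = 712.7·(+0.11627)/1.07857 + 247.1 = 323.9304

c0=(148.08, 449.47) c1=(248.66, 468.90) c2=(263.51, 343.22) c3=(162.34, 323.93)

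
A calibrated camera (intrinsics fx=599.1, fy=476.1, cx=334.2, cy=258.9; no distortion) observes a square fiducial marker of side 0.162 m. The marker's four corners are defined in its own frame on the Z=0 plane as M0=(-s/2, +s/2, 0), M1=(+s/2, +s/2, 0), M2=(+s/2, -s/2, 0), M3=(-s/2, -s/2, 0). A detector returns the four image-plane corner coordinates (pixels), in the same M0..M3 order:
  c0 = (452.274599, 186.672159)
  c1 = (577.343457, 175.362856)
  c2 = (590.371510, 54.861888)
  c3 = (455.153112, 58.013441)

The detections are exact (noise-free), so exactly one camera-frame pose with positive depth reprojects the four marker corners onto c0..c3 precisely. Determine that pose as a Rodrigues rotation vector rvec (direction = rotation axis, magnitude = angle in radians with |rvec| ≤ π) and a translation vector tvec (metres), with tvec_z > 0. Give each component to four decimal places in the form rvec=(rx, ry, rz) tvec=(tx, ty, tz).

rvec=(0.3237, -0.3058, -0.0989) tvec=(0.2009, -0.1865, 0.6447)

Intrinsics K: fx=599.1, fy=476.1, cx=334.2, cy=258.9
Marker side s = 0.162 m; corners in marker frame (Z=0):
  M0 = (-0.0810, +0.0810, 0)
  M1 = (+0.0810, +0.0810, 0)
  M2 = (+0.0810, -0.0810, 0)
  M3 = (-0.0810, -0.0810, 0)
Detected image corners:
  c0 = (452.274599, 186.672159) px
  c1 = (577.343457, 175.362856) px
  c2 = (590.371510, 54.861888) px
  c3 = (455.153112, 58.013441) px
Planar DLT: solve 8×8 A·h = b for H (H[2,2]=1):
  H  [+1027.05841 +213.29958 +520.90796]
  H  [+5.82269 +828.42935 +121.16322]
  H  [+0.43369 +0.50791 +1.00000]
B = K⁻¹H; ‖b₁‖=1.551152, ‖b₂‖=1.551152; λ = 2/(‖b₁‖+‖b₂‖) = 0.644682, sign → tz>0 ⇒ λ=+0.644682
r₁ = λ·B[:,0] = (+0.94924,-0.14416,+0.27959); r₂ = λ·B[:,1] = (+0.04687,+0.94371,+0.32744)
r₃ = r₁×r₂ = (-0.31105,-0.29771,+0.90256); SVD([r₁ r₂ r₃]) → R = UVᵀ:
  R  [+0.94924 +0.04687 -0.31105]
  R  [-0.14416 +0.94371 -0.29771]
  R  [+0.27959 +0.32744 +0.90256]
t = (+0.20091, -0.18651, +0.64468) m
tr R = 2.795504; θ = arccos((tr R − 1)/2) = 0.456157 rad = 26.136°
axis k = ((R−Rᵀ)₃₂, (R−Rᵀ)₁₃, (R−Rᵀ)₂₁) / (2 sinθ) = (+0.709588, -0.670425, -0.216829)
rvec = θ·k = (+0.323684, -0.305819, -0.098908)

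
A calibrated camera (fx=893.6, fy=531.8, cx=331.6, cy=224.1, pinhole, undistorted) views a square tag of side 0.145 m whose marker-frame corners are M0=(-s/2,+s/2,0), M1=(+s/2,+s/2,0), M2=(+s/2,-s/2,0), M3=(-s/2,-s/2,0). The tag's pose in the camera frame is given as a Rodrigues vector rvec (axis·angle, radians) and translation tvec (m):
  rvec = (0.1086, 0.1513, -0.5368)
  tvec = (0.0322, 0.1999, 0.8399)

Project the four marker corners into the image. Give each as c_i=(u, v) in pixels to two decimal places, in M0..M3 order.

Intrinsics K: fx=893.6, fy=531.8, cx=331.6, cy=224.1
Marker side s = 0.145 m; corners in marker frame (Z=0):
  M0 = (-0.0725, +0.0725, 0)
  M1 = (+0.0725, +0.0725, 0)
  M2 = (+0.0725, -0.0725, 0)
  M3 = (-0.0725, -0.0725, 0)
rvec = (0.1086, 0.1513, -0.5368), |rvec| = θ = 0.56819 rad = 32.555°
Rodrigues: sinθ=0.53811, 1−cosθ=0.15712; R = I + sinθ·[k]× + (1−cosθ)·[k]×²:
    [+0.84862 +0.51638 +0.11492]
    [-0.50038 +0.85402 -0.14238]
    [-0.17166 +0.06332 +0.98312]
t = (0.0322, 0.1999, 0.8399) m
M0: Pc = R·M0+t = (+0.00811, +0.29809, +0.85694); u = 893.6·(+0.00811)/0.85694 + 331.6 = 340.0597, v = 531.8·(+0.29809)/0.85694 + 224.1 = 409.0920
M1: Pc = R·M1+t = (+0.13116, +0.22554, +0.83205); u = 893.6·(+0.13116)/0.83205 + 331.6 = 472.4653, v = 531.8·(+0.22554)/0.83205 + 224.1 = 368.2525
M2: Pc = R·M2+t = (+0.05629, +0.10171, +0.82286); u = 893.6·(+0.05629)/0.82286 + 331.6 = 392.7261, v = 531.8·(+0.10171)/0.82286 + 224.1 = 289.8305
M3: Pc = R·M3+t = (-0.06676, +0.17426, +0.84775); u = 893.6·(-0.06676)/0.84775 + 331.6 = 261.2276, v = 531.8·(+0.17426)/0.84775 + 224.1 = 333.4149

c0=(340.06, 409.09) c1=(472.47, 368.25) c2=(392.73, 289.83) c3=(261.23, 333.41)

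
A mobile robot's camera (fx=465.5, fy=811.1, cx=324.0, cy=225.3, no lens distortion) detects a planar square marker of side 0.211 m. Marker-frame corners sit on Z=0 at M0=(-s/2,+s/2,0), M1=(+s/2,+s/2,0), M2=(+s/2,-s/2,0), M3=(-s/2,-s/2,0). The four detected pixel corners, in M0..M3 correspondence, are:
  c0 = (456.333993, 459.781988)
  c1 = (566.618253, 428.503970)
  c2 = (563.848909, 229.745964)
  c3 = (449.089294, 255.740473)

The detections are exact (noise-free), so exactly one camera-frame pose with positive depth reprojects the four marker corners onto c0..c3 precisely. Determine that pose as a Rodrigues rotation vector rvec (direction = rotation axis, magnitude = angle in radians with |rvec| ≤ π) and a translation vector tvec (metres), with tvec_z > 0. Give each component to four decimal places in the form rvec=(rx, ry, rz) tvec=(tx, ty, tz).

Intrinsics K: fx=465.5, fy=811.1, cx=324.0, cy=225.3
Marker side s = 0.211 m; corners in marker frame (Z=0):
  M0 = (-0.1055, +0.1055, 0)
  M1 = (+0.1055, +0.1055, 0)
  M2 = (+0.1055, -0.1055, 0)
  M3 = (-0.1055, -0.1055, 0)
Detected image corners:
  c0 = (456.333993, 459.781988) px
  c1 = (566.618253, 428.503970) px
  c2 = (563.848909, 229.745964) px
  c3 = (449.089294, 255.740473) px
Planar DLT: solve 8×8 A·h = b for H (H[2,2]=1):
  H  [+609.51500 +116.10109 +509.91205]
  H  [-84.37769 +1016.74617 +345.14782]
  H  [+0.15018 +0.18182 +1.00000]
B = K⁻¹H; ‖b₁‖=1.222886, ‖b₂‖=1.222886; λ = 2/(‖b₁‖+‖b₂‖) = 0.817738, sign → tz>0 ⇒ λ=+0.817738
r₁ = λ·B[:,0] = (+0.98525,-0.11918,+0.12281); r₂ = λ·B[:,1] = (+0.10047,+0.98377,+0.14868)
r₃ = r₁×r₂ = (-0.13854,-0.13415,+0.98123); SVD([r₁ r₂ r₃]) → R = UVᵀ:
  R  [+0.98525 +0.10047 -0.13854]
  R  [-0.11918 +0.98377 -0.13415]
  R  [+0.12281 +0.14868 +0.98123]
t = (+0.32659, +0.12083, +0.81774) m
tr R = 2.950247; θ = arccos((tr R − 1)/2) = 0.223519 rad = 12.807°
axis k = ((R−Rᵀ)₃₂, (R−Rᵀ)₁₃, (R−Rᵀ)₂₁) / (2 sinθ) = (+0.637957, -0.589515, -0.495462)
rvec = θ·k = (+0.142596, -0.131768, -0.110746)

rvec=(0.1426, -0.1318, -0.1107) tvec=(0.3266, 0.1208, 0.8177)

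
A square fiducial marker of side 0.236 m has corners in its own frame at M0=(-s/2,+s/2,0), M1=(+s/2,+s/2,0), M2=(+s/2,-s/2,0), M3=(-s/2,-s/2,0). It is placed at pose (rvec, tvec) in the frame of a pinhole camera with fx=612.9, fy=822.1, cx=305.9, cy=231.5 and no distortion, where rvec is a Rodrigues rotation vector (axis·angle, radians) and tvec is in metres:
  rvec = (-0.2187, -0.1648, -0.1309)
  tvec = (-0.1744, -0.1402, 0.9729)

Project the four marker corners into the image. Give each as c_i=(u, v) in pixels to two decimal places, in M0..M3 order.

Intrinsics K: fx=612.9, fy=822.1, cx=305.9, cy=231.5
Marker side s = 0.236 m; corners in marker frame (Z=0):
  M0 = (-0.1180, +0.1180, 0)
  M1 = (+0.1180, +0.1180, 0)
  M2 = (+0.1180, -0.1180, 0)
  M3 = (-0.1180, -0.1180, 0)
rvec = (-0.2187, -0.1648, -0.1309), |rvec| = θ = 0.30352 rad = 17.390°
Rodrigues: sinθ=0.29888, 1−cosθ=0.04571; R = I + sinθ·[k]× + (1−cosθ)·[k]×²:
    [+0.97802 +0.14678 -0.14808]
    [-0.11102 +0.96777 +0.22606]
    [+0.17649 -0.20465 +0.96279]
t = (-0.1744, -0.1402, 0.9729) m
M0: Pc = R·M0+t = (-0.27249, -0.01290, +0.92793); u = 612.9·(-0.27249)/0.92793 + 305.9 = 125.9212, v = 822.1·(-0.01290)/0.92793 + 231.5 = 220.0680
M1: Pc = R·M1+t = (-0.04167, -0.03910, +0.96958); u = 612.9·(-0.04167)/0.96958 + 305.9 = 279.5572, v = 822.1·(-0.03910)/0.96958 + 231.5 = 198.3443
M2: Pc = R·M2+t = (-0.07631, -0.26750, +1.01787); u = 612.9·(-0.07631)/1.01787 + 305.9 = 259.9487, v = 822.1·(-0.26750)/1.01787 + 231.5 = 15.4530
M3: Pc = R·M3+t = (-0.30713, -0.24130, +0.97622); u = 612.9·(-0.30713)/0.97622 + 305.9 = 113.0773, v = 822.1·(-0.24130)/0.97622 + 231.5 = 28.2988

c0=(125.92, 220.07) c1=(279.56, 198.34) c2=(259.95, 15.45) c3=(113.08, 28.30)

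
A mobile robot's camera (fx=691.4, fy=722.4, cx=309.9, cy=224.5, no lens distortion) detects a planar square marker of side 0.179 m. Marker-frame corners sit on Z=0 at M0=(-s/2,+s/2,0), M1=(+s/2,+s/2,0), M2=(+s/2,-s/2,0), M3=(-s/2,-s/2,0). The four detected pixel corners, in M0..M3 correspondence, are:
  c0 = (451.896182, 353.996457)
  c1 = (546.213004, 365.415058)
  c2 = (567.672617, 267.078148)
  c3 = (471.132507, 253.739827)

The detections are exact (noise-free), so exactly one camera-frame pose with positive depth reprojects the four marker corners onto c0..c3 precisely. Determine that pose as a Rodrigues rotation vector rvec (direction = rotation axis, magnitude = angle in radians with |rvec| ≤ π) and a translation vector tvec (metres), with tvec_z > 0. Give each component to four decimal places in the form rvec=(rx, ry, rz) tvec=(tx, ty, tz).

rvec=(0.1936, -0.0979, 0.1424) tvec=(0.3569, 0.1477, 1.2365)

Intrinsics K: fx=691.4, fy=722.4, cx=309.9, cy=224.5
Marker side s = 0.179 m; corners in marker frame (Z=0):
  M0 = (-0.0895, +0.0895, 0)
  M1 = (+0.0895, +0.0895, 0)
  M2 = (+0.0895, -0.0895, 0)
  M3 = (-0.0895, -0.0895, 0)
Detected image corners:
  c0 = (451.896182, 353.996457) px
  c1 = (546.213004, 365.415058) px
  c2 = (567.672617, 267.078148) px
  c3 = (471.132507, 253.739827) px
Planar DLT: solve 8×8 A·h = b for H (H[2,2]=1):
  H  [+578.56433 -37.73858 +509.47450]
  H  [+96.80234 +600.95431 +310.76996]
  H  [+0.08940 +0.14922 +1.00000]
B = K⁻¹H; ‖b₁‖=0.808734, ‖b₂‖=0.808734; λ = 2/(‖b₁‖+‖b₂‖) = 1.236500, sign → tz>0 ⇒ λ=+1.236500
r₁ = λ·B[:,0] = (+0.98515,+0.13134,+0.11055); r₂ = λ·B[:,1] = (-0.15019,+0.97129,+0.18451)
r₃ = r₁×r₂ = (-0.08314,-0.19837,+0.97659); SVD([r₁ r₂ r₃]) → R = UVᵀ:
  R  [+0.98515 -0.15019 -0.08314]
  R  [+0.13134 +0.97129 -0.19837]
  R  [+0.11055 +0.18451 +0.97659]
t = (+0.35692, +0.14766, +1.23650) m
tr R = 2.933035; θ = arccos((tr R − 1)/2) = 0.259504 rad = 14.868°
axis k = ((R−Rᵀ)₃₂, (R−Rᵀ)₁₃, (R−Rᵀ)₂₁) / (2 sinθ) = (+0.746071, -0.377416, +0.548576)
rvec = θ·k = (+0.193608, -0.097941, +0.142357)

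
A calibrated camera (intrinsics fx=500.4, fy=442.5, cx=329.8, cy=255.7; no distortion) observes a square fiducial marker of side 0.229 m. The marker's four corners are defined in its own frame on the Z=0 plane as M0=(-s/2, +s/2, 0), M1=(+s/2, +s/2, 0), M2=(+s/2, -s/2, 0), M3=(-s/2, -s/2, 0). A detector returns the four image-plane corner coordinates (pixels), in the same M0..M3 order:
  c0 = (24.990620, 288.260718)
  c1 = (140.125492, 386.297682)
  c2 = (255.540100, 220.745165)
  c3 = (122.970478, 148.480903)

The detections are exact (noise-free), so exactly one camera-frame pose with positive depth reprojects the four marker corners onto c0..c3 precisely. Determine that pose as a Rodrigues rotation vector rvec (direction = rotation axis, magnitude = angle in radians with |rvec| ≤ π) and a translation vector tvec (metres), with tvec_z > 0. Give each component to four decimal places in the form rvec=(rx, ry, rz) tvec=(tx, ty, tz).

rvec=(-0.1256, 0.4154, 0.5409) tvec=(-0.2265, 0.0020, 0.5695)

Intrinsics K: fx=500.4, fy=442.5, cx=329.8, cy=255.7
Marker side s = 0.229 m; corners in marker frame (Z=0):
  M0 = (-0.1145, +0.1145, 0)
  M1 = (+0.1145, +0.1145, 0)
  M2 = (+0.1145, -0.1145, 0)
  M3 = (-0.1145, -0.1145, 0)
Detected image corners:
  c0 = (24.990620, 288.260718) px
  c1 = (140.125492, 386.297682) px
  c2 = (255.540100, 220.745165) px
  c3 = (122.970478, 148.480903) px
Planar DLT: solve 8×8 A·h = b for H (H[2,2]=1):
  H  [+441.75262 -464.61649 +130.81799]
  H  [+181.38229 +658.37460 +257.26957]
  H  [-0.72952 -0.01376 +1.00000]
B = K⁻¹H; ‖b₁‖=1.755833, ‖b₂‖=1.755833; λ = 2/(‖b₁‖+‖b₂‖) = 0.569530, sign → tz>0 ⇒ λ=+0.569530
r₁ = λ·B[:,0] = (+0.77662,+0.47354,-0.41548); r₂ = λ·B[:,1] = (-0.52364,+0.85190,-0.00783)
r₃ = r₁×r₂ = (+0.35024,+0.22365,+0.90957); SVD([r₁ r₂ r₃]) → R = UVᵀ:
  R  [+0.77662 -0.52364 +0.35024]
  R  [+0.47354 +0.85190 +0.22365]
  R  [-0.41548 -0.00783 +0.90957]
t = (-0.22647, +0.00202, +0.56953) m
tr R = 2.538085; θ = arccos((tr R − 1)/2) = 0.693454 rad = 39.732°
axis k = ((R−Rᵀ)₃₂, (R−Rᵀ)₁₃, (R−Rᵀ)₂₁) / (2 sinθ) = (-0.181073, +0.598976, +0.780026)
rvec = θ·k = (-0.125566, +0.415362, +0.540912)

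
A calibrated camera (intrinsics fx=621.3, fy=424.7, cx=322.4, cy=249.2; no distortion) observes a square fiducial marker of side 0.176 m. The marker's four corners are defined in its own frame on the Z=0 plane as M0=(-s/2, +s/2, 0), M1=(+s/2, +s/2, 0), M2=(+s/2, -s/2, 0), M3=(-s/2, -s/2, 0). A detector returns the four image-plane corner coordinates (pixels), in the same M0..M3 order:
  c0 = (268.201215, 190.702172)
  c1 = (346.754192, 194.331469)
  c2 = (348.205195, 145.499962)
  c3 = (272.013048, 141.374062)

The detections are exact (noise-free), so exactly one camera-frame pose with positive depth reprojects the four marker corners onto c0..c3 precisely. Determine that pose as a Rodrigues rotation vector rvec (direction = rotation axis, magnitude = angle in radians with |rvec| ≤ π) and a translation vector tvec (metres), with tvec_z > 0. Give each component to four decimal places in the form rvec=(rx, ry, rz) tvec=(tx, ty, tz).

rvec=(-0.2413, -0.1062, 0.0417) tvec=(-0.0302, -0.2704, 1.4075)

Intrinsics K: fx=621.3, fy=424.7, cx=322.4, cy=249.2
Marker side s = 0.176 m; corners in marker frame (Z=0):
  M0 = (-0.0880, +0.0880, 0)
  M1 = (+0.0880, +0.0880, 0)
  M2 = (+0.0880, -0.0880, 0)
  M3 = (-0.0880, -0.0880, 0)
Detected image corners:
  c0 = (268.201215, 190.702172) px
  c1 = (346.754192, 194.331469) px
  c2 = (348.205195, 145.499962) px
  c3 = (272.013048, 141.374062) px
Planar DLT: solve 8×8 A·h = b for H (H[2,2]=1):
  H  [+461.43916 -67.69815 +309.05491]
  H  [+33.97879 +250.13776 +167.61986]
  H  [+0.07100 -0.17095 +1.00000]
B = K⁻¹H; ‖b₁‖=0.710456, ‖b₂‖=0.710456; λ = 2/(‖b₁‖+‖b₂‖) = 1.407547, sign → tz>0 ⇒ λ=+1.407547
r₁ = λ·B[:,0] = (+0.99353,+0.05398,+0.09993); r₂ = λ·B[:,1] = (-0.02851,+0.97020,-0.24062)
r₃ = r₁×r₂ = (-0.10994,+0.23622,+0.96546); SVD([r₁ r₂ r₃]) → R = UVᵀ:
  R  [+0.99353 -0.02851 -0.10994]
  R  [+0.05398 +0.97020 +0.23622]
  R  [+0.09993 -0.24062 +0.96546]
t = (-0.03023, -0.27037, +1.40755) m
tr R = 2.929190; θ = arccos((tr R − 1)/2) = 0.266893 rad = 15.292°
axis k = ((R−Rᵀ)₃₂, (R−Rᵀ)₁₃, (R−Rᵀ)₂₁) / (2 sinθ) = (-0.904011, -0.397883, +0.156377)
rvec = θ·k = (-0.241274, -0.106192, +0.041736)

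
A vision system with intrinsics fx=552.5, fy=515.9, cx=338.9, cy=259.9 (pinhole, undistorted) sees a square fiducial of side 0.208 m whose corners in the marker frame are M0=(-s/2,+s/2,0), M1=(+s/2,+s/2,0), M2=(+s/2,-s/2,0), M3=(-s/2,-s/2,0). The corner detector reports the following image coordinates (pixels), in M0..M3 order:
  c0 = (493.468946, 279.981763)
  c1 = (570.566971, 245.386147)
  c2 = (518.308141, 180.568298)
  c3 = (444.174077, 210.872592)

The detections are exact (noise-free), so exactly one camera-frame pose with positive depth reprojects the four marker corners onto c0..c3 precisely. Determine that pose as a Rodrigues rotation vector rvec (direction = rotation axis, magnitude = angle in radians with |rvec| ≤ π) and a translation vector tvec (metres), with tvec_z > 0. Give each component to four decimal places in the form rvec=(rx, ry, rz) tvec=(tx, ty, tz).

Intrinsics K: fx=552.5, fy=515.9, cx=338.9, cy=259.9
Marker side s = 0.208 m; corners in marker frame (Z=0):
  M0 = (-0.1040, +0.1040, 0)
  M1 = (+0.1040, +0.1040, 0)
  M2 = (+0.1040, -0.1040, 0)
  M3 = (-0.1040, -0.1040, 0)
Detected image corners:
  c0 = (493.468946, 279.981763) px
  c1 = (570.566971, 245.386147) px
  c2 = (518.308141, 180.568298) px
  c3 = (444.174077, 210.872592) px
Planar DLT: solve 8×8 A·h = b for H (H[2,2]=1):
  H  [+446.17958 +93.12401 +506.48507]
  H  [-118.20217 +253.39842 +227.88758]
  H  [+0.16356 -0.29828 +1.00000]
B = K⁻¹H; ‖b₁‖=0.789925, ‖b₂‖=0.789925; λ = 2/(‖b₁‖+‖b₂‖) = 1.265943, sign → tz>0 ⇒ λ=+1.265943
r₁ = λ·B[:,0] = (+0.89533,-0.39436,+0.20705); r₂ = λ·B[:,1] = (+0.44499,+0.81203,-0.37760)
r₃ = r₁×r₂ = (-0.01922,+0.43022,+0.90252); SVD([r₁ r₂ r₃]) → R = UVᵀ:
  R  [+0.89533 +0.44499 -0.01922]
  R  [-0.39436 +0.81203 +0.43022]
  R  [+0.20705 -0.37760 +0.90252]
t = (+0.38399, -0.07855, +1.26594) m
tr R = 2.609880; θ = arccos((tr R − 1)/2) = 0.635222 rad = 36.396°
axis k = ((R−Rᵀ)₃₂, (R−Rᵀ)₁₃, (R−Rᵀ)₂₁) / (2 sinθ) = (-0.680720, -0.190672, -0.707294)
rvec = θ·k = (-0.432408, -0.121119, -0.449288)

rvec=(-0.4324, -0.1211, -0.4493) tvec=(0.3840, -0.0786, 1.2659)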